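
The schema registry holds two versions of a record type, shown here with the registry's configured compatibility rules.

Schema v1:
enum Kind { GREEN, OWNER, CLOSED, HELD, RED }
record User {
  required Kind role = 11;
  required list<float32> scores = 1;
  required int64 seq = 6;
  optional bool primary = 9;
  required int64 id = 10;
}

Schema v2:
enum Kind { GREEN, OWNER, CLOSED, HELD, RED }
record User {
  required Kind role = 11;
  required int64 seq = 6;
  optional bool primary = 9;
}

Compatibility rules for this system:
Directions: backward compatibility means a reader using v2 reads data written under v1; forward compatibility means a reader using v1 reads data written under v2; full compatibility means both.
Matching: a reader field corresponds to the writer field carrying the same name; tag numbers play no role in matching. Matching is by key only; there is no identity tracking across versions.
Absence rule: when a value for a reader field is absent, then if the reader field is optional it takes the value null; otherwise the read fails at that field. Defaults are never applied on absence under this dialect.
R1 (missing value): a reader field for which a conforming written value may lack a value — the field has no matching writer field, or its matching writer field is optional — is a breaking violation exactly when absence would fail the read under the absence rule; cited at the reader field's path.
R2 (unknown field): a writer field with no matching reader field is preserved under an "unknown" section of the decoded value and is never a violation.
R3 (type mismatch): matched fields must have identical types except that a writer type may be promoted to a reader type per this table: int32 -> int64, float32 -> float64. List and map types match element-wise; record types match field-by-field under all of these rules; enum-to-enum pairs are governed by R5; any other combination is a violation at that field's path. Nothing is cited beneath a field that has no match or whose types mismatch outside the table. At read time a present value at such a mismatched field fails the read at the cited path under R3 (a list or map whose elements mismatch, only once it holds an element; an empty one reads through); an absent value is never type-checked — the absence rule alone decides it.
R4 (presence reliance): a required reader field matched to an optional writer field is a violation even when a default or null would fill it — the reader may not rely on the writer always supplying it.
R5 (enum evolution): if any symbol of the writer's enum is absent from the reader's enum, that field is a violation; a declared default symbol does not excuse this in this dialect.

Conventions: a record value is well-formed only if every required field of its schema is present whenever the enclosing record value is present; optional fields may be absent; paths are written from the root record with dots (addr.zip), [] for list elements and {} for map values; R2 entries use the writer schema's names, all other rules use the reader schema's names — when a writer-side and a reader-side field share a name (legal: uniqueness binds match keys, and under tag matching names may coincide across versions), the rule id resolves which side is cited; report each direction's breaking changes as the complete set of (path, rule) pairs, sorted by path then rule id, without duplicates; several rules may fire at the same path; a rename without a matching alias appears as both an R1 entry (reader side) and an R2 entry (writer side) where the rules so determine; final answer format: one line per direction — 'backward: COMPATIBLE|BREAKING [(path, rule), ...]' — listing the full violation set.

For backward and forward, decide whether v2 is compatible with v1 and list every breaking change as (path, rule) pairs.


backward: COMPATIBLE []; forward: BREAKING [(id, R1), (scores, R1)]

each type pair in User: writer, then reader
checking backward for User: reader v2 against writer v1:
  role: paired with writer role (Kind -> Kind; writer required)
  seq: paired with writer seq (int64 -> int64; writer required)
  primary: paired with writer primary (bool -> bool; writer optional)
  scores (writer side), unknown to reader
  id (writer side), unknown to reader
  nothing fires on User: backward is COMPATIBLE
checking forward for User: reader v1 against writer v2:
  role: paired with writer role (Kind -> Kind; writer required)
  scores has no writer counterpart
  seq: paired with writer seq (int64 -> int64; writer required)
  primary: paired with writer primary (bool -> bool; writer optional)
  id has no writer counterpart
  violation R1 at id
  violation R1 at scores
  => 2 violation(s): forward is BREAKING for User


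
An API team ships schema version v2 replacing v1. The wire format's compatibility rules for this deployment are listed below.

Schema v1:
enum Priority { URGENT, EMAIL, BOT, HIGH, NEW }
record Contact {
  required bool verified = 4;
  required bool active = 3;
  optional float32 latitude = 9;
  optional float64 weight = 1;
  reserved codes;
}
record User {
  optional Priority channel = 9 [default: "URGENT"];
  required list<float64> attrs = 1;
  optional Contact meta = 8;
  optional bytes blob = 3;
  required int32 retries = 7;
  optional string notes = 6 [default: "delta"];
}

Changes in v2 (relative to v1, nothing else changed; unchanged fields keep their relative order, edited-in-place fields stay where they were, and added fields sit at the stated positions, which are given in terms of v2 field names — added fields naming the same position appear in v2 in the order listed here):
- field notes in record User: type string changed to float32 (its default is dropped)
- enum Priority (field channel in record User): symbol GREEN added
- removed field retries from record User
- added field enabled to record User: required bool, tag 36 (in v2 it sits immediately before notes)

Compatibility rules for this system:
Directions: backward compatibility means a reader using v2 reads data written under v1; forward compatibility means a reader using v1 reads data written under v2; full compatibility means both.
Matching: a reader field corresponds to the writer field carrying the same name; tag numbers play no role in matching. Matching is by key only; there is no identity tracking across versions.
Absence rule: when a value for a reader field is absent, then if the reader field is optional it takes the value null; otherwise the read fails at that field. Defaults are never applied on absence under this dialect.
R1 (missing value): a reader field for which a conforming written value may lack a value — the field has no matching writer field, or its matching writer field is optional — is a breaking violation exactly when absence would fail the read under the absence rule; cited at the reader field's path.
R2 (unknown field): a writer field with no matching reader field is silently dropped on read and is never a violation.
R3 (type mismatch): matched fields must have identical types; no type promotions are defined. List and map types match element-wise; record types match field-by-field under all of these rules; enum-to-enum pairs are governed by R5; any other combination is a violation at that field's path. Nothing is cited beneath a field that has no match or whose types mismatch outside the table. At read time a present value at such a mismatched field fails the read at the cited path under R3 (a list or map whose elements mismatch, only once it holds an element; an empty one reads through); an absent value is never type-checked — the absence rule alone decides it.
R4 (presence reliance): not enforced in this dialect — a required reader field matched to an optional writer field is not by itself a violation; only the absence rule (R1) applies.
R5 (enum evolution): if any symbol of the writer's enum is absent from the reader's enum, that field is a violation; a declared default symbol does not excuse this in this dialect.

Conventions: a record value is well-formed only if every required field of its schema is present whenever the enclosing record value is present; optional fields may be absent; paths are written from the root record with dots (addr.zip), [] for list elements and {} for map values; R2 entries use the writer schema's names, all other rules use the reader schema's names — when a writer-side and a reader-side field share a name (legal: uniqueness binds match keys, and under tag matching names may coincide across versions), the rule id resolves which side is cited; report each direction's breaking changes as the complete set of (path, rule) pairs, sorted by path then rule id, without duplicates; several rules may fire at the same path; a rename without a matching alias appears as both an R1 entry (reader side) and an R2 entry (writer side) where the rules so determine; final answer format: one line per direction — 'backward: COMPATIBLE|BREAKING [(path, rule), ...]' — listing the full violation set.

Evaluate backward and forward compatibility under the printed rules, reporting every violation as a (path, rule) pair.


backward: BREAKING [(enabled, R1), (notes, R3)]; forward: BREAKING [(channel, R5), (notes, R3), (retries, R1)]

in User below, arrows point writer -> reader
backward for User (reader v2, writer v1):
  writer optional, Priority -> Priority: reader channel maps from writer channel
  writer required, list<float64> -> list<float64>: reader attrs maps from writer attrs
  writer optional, Contact -> Contact: reader meta maps from writer meta
  writer optional, bytes -> bytes: reader blob maps from writer blob
  no writer field matches reader enabled
  writer optional, string -> float32: reader notes maps from writer notes
  retries (writer side), unknown to reader
  writer required, bool -> bool: reader meta.verified maps from writer meta.verified
  writer required, bool -> bool: reader meta.active maps from writer meta.active
  writer optional, float32 -> float32: reader meta.latitude maps from writer meta.latitude
  writer optional, float64 -> float64: reader meta.weight maps from writer meta.weight
  violation R1 at enabled
  violation R3 at notes
  => backward: BREAKING (2)
forward for User (reader v1, writer v2):
  writer optional, Priority -> Priority: reader channel maps from writer channel
  writer required, list<float64> -> list<float64>: reader attrs maps from writer attrs
  writer optional, Contact -> Contact: reader meta maps from writer meta
  writer optional, bytes -> bytes: reader blob maps from writer blob
  no writer field matches reader retries
  writer optional, float32 -> string: reader notes maps from writer notes
  enabled (writer side), unknown to reader
  writer required, bool -> bool: reader meta.verified maps from writer meta.verified
  writer required, bool -> bool: reader meta.active maps from writer meta.active
  writer optional, float32 -> float32: reader meta.latitude maps from writer meta.latitude
  writer optional, float64 -> float64: reader meta.weight maps from writer meta.weight
  violation R5 at channel
  violation R3 at notes
  violation R1 at retries
  => forward: BREAKING (3)


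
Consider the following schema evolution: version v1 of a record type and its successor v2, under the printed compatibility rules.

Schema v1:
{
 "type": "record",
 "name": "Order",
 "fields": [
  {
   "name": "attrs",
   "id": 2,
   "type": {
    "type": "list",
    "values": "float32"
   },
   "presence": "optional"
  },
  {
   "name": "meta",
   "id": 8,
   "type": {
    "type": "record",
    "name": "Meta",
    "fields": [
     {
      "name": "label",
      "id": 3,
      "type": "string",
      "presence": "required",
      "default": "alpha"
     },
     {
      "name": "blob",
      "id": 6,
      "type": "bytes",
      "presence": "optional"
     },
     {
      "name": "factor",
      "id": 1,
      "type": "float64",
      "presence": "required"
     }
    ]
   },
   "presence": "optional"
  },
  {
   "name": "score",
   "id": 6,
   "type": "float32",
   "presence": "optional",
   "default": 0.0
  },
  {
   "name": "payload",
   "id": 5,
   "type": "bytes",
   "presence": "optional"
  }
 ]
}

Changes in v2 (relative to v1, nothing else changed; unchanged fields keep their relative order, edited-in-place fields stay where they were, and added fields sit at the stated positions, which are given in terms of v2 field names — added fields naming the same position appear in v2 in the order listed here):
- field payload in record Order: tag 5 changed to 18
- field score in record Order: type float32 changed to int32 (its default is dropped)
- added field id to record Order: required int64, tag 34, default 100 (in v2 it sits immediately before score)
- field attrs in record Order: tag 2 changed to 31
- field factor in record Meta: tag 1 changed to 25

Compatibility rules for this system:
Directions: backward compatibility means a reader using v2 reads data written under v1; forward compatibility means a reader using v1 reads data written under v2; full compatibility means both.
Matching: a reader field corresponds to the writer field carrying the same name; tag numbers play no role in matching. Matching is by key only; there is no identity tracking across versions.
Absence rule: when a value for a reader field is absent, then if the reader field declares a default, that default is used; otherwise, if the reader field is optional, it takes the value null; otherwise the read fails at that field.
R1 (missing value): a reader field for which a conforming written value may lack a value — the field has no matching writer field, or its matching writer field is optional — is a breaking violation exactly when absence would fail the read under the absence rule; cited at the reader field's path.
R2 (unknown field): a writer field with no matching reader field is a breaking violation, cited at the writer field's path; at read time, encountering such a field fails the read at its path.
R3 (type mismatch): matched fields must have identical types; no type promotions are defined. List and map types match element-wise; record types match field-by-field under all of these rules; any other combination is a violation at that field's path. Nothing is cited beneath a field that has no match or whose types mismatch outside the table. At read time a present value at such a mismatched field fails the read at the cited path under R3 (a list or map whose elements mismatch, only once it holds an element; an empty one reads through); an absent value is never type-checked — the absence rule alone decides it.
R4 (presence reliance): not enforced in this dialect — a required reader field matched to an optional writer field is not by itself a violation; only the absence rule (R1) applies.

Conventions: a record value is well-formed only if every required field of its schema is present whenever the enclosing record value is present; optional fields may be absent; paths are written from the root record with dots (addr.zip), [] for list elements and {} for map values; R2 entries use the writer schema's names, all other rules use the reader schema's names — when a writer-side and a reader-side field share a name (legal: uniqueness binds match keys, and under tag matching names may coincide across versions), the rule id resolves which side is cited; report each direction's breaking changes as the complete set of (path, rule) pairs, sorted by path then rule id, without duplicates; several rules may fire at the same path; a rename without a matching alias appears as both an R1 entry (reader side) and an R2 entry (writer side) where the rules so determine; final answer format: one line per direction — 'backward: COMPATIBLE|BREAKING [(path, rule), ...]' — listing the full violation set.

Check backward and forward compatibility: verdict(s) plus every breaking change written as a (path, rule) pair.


backward: BREAKING [(score, R3)]; forward: BREAKING [(id, R2), (score, R3)]

in Order below, arrows point writer -> reader
backward analysis of Order with v2 as reader and v1 as writer:
  attrs: paired with writer attrs (list<float32> -> list<float32>; writer optional)
  meta: paired with writer meta (Meta -> Meta; writer optional)
  id: no writer-side match
  score: paired with writer score (float32 -> int32; writer optional)
  payload: paired with writer payload (bytes -> bytes; writer optional)
  meta.label: paired with writer meta.label (string -> string; writer required)
  meta.blob: paired with writer meta.blob (bytes -> bytes; writer optional)
  meta.factor: paired with writer meta.factor (float64 -> float64; writer required)
  rule R3 violated at score
  backward on Order therefore BREAKING (1)
forward analysis of Order with v1 as reader and v2 as writer:
  attrs: paired with writer attrs (list<float32> -> list<float32>; writer optional)
  meta: paired with writer meta (Meta -> Meta; writer optional)
  score: paired with writer score (int32 -> float32; writer optional)
  payload: paired with writer payload (bytes -> bytes; writer optional)
  id (writer side), unknown to reader
  meta.label: paired with writer meta.label (string -> string; writer required)
  meta.blob: paired with writer meta.blob (bytes -> bytes; writer optional)
  meta.factor: paired with writer meta.factor (float64 -> float64; writer required)
  rule R2 violated at id
  rule R3 violated at score
  forward on Order therefore BREAKING (2)


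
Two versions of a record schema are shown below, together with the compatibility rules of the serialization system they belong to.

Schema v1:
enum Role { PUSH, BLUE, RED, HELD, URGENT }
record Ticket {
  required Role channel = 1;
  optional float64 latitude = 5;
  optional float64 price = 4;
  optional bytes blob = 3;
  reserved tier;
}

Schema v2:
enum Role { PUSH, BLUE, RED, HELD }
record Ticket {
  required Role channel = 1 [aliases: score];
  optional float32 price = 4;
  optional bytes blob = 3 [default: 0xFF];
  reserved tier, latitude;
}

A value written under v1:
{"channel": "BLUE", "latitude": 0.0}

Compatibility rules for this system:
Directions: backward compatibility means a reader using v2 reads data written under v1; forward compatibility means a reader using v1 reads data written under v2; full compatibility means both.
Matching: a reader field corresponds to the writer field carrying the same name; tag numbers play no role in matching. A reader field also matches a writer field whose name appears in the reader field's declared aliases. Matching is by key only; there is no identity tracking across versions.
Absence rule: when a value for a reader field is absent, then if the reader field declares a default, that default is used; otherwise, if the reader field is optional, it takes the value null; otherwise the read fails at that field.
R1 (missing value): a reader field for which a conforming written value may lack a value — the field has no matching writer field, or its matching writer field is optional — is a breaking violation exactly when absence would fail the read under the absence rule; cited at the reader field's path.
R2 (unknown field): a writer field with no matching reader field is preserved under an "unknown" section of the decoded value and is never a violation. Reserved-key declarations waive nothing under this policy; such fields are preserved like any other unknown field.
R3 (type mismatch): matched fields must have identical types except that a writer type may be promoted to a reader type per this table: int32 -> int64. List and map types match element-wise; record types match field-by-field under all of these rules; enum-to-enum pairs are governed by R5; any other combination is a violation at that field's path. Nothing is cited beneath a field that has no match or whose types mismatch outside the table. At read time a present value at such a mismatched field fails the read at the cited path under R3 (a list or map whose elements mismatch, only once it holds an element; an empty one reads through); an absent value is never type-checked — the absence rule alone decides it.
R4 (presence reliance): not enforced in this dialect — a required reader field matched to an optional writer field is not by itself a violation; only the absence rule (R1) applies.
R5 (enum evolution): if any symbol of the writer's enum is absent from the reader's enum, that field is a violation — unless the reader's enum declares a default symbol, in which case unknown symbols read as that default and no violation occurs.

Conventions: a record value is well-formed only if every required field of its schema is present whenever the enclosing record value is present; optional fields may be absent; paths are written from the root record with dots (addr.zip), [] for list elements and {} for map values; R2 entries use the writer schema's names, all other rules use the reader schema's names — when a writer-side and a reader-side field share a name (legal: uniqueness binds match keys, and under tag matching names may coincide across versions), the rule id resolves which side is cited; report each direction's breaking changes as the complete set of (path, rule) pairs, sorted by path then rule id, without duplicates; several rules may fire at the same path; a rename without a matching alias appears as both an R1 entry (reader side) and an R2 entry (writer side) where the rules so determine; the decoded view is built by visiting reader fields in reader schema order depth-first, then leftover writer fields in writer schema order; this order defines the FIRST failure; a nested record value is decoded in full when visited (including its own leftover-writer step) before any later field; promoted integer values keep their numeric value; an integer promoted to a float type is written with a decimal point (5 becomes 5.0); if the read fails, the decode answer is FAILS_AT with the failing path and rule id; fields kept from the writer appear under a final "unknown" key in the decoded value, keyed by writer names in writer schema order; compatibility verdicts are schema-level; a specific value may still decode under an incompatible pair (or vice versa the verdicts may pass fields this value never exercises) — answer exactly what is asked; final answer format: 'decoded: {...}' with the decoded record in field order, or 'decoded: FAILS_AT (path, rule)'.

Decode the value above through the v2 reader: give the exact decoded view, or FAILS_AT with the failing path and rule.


decoded: {"channel": "BLUE", "price": null, "blob": 0xFF, "unknown": {"latitude": 0.0}}

the writer's type comes first in each Ticket pair
decoding the Ticket value with the v2 reader:
  channel := "BLUE"
  price := null (not supplied -> null)
  blob := 0xFF (no value, default fills)
  writer latitude: kept under "unknown"
  => decoded: {"channel": "BLUE", "price": null, "blob": 0xFF, "unknown": {"latitude": 0.0}}
the rest of the Ticket diff is inert for this question:
  enum Role (field channel in record Ticket): symbol URGENT removed -> a verdict-level change on Ticket — the shown value reads the same
  field price in record Ticket: type float64 changed to float32 -> a verdict-level change on Ticket — the shown value reads the same


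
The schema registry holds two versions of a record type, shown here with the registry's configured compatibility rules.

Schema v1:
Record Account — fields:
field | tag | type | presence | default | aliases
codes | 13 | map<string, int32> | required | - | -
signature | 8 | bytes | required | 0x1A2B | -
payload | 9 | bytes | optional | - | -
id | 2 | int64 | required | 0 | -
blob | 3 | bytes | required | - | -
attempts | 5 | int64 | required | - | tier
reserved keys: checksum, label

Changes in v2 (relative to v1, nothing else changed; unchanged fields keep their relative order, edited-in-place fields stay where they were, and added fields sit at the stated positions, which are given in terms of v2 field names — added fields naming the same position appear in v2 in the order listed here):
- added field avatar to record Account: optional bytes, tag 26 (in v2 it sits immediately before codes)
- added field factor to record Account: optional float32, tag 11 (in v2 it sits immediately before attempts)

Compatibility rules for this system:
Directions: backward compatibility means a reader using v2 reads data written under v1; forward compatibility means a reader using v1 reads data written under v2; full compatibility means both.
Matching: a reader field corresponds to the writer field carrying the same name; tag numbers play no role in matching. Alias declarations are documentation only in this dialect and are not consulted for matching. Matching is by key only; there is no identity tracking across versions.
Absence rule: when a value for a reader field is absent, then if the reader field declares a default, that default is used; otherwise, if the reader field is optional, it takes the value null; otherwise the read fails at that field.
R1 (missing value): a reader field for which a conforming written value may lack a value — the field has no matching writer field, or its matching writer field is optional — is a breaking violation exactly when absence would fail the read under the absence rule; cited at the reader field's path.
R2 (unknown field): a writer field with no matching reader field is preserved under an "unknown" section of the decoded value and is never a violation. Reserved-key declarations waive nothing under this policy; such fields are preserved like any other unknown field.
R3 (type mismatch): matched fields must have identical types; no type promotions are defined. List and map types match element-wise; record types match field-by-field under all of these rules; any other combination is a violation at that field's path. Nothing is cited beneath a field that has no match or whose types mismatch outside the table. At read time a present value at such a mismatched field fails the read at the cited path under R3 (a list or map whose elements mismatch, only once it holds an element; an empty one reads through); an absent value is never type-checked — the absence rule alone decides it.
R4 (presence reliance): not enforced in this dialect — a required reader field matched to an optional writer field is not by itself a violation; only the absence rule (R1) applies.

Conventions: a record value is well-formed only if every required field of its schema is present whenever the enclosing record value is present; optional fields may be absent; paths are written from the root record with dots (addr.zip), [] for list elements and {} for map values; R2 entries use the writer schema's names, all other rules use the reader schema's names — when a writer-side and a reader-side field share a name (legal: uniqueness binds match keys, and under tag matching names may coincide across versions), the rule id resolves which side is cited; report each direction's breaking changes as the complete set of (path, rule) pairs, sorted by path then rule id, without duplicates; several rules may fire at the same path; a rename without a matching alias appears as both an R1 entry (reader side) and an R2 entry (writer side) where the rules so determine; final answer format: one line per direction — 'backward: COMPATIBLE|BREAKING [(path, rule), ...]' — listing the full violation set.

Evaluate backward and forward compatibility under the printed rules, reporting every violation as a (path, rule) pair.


arrows below run writer -> reader for Account
checking backward for Account: reader v2 against writer v1:
  no writer field matches reader avatar
  codes: map<string, int32> -> map<string, int32>, writer required; from codes
  signature: bytes -> bytes, writer required; from signature
  payload: bytes -> bytes, writer optional; from payload
  id: int64 -> int64, writer required; from id
  blob: bytes -> bytes, writer required; from blob
  no writer field matches reader factor
  attempts: int64 -> int64, writer required; from attempts
  => backward: COMPATIBLE
checking forward for Account: reader v1 against writer v2:
  codes: map<string, int32> -> map<string, int32>, writer required; from codes
  signature: bytes -> bytes, writer required; from signature
  payload: bytes -> bytes, writer optional; from payload
  id: int64 -> int64, writer required; from id
  blob: bytes -> bytes, writer required; from blob
  attempts: int64 -> int64, writer required; from attempts
  writer avatar: unknown to reader
  writer factor: unknown to reader
  => forward: COMPATIBLE

backward: COMPATIBLE []; forward: COMPATIBLE []


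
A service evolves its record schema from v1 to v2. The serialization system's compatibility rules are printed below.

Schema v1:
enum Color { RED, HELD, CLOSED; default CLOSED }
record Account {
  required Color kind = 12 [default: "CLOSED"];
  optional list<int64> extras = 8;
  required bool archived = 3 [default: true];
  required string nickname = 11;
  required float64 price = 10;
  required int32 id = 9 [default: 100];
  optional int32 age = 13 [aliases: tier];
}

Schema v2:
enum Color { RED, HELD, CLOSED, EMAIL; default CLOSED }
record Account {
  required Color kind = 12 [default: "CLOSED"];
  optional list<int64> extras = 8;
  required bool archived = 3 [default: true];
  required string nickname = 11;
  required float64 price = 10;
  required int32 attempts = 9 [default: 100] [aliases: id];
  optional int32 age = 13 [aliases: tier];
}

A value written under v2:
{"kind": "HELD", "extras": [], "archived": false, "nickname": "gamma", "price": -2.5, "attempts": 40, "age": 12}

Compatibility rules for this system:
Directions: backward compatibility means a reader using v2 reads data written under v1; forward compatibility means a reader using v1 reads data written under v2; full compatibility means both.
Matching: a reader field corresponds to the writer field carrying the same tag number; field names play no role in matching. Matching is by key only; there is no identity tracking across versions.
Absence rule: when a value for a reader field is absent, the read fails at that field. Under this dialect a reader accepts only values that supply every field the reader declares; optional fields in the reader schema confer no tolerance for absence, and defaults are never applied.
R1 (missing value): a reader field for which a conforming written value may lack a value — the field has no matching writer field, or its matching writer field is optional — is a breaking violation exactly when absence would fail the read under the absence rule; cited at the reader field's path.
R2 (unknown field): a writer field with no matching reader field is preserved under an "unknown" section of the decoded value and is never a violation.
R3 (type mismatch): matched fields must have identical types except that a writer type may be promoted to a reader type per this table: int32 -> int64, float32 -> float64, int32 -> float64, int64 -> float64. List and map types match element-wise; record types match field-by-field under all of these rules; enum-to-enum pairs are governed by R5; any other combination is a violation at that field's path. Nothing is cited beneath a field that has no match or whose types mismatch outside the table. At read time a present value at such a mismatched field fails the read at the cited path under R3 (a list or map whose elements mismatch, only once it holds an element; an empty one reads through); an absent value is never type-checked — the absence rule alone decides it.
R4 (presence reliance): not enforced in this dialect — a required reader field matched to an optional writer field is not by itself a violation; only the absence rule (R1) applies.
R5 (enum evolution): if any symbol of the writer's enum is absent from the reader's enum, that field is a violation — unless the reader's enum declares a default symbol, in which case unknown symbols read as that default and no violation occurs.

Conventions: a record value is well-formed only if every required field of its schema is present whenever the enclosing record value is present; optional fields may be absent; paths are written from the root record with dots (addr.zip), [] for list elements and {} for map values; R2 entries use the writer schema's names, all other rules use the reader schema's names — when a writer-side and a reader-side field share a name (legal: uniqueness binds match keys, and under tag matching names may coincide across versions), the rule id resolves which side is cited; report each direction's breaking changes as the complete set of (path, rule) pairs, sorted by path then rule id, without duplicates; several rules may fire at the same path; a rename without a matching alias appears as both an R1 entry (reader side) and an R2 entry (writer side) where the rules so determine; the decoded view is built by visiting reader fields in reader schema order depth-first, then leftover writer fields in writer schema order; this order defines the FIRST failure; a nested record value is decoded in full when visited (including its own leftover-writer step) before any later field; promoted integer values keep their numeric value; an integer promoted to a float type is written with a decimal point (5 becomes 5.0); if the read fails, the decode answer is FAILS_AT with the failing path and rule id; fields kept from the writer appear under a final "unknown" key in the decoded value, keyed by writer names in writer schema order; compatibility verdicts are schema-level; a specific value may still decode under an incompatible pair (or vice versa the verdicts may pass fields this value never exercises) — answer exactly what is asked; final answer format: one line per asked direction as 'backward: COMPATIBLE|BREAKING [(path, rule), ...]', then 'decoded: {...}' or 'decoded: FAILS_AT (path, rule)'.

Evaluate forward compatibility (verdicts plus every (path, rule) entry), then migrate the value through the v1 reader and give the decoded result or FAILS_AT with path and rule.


forward: BREAKING [(age, R1), (extras, R1)]; decoded: {"kind": "HELD", "extras": [], "archived": false, "nickname": "gamma", "price": -2.5, "id": 40, "age": 12}

each type pair in Account: writer, then reader
checking forward for Account: reader v1 against writer v2:
  kind <- kind (Color -> Color, writer required)
  extras <- extras (list<int64> -> list<int64>, writer optional)
  archived <- archived (bool -> bool, writer required)
  nickname <- nickname (string -> string, writer required)
  price <- price (float64 -> float64, writer required)
  id <- attempts (int32 -> int32, writer required)
  age <- age (int32 -> int32, writer optional)
  R1 fires at age
  R1 fires at extras
  forward on Account therefore BREAKING (2)
decoding the Account value with the v1 reader:
  kind := "HELD"
  extras := []
  archived := false
  nickname := "gamma"
  price := -2.5
  id := 40 (from writer attempts)
  age := 12
  => decoded: {"kind": "HELD", "extras": [], "archived": false, "nickname": "gamma", "price": -2.5, "id": 40, "age": 12}
the rest of the Account diff is inert for this question:
  renamed field id to attempts in record Account (alias id declared on the renamed field) -> fires no rule on Account, leaving the asked answer as it is
  enum Color (field kind in record Account): symbol EMAIL added -> fires no rule on Account, leaving the asked answer as it is


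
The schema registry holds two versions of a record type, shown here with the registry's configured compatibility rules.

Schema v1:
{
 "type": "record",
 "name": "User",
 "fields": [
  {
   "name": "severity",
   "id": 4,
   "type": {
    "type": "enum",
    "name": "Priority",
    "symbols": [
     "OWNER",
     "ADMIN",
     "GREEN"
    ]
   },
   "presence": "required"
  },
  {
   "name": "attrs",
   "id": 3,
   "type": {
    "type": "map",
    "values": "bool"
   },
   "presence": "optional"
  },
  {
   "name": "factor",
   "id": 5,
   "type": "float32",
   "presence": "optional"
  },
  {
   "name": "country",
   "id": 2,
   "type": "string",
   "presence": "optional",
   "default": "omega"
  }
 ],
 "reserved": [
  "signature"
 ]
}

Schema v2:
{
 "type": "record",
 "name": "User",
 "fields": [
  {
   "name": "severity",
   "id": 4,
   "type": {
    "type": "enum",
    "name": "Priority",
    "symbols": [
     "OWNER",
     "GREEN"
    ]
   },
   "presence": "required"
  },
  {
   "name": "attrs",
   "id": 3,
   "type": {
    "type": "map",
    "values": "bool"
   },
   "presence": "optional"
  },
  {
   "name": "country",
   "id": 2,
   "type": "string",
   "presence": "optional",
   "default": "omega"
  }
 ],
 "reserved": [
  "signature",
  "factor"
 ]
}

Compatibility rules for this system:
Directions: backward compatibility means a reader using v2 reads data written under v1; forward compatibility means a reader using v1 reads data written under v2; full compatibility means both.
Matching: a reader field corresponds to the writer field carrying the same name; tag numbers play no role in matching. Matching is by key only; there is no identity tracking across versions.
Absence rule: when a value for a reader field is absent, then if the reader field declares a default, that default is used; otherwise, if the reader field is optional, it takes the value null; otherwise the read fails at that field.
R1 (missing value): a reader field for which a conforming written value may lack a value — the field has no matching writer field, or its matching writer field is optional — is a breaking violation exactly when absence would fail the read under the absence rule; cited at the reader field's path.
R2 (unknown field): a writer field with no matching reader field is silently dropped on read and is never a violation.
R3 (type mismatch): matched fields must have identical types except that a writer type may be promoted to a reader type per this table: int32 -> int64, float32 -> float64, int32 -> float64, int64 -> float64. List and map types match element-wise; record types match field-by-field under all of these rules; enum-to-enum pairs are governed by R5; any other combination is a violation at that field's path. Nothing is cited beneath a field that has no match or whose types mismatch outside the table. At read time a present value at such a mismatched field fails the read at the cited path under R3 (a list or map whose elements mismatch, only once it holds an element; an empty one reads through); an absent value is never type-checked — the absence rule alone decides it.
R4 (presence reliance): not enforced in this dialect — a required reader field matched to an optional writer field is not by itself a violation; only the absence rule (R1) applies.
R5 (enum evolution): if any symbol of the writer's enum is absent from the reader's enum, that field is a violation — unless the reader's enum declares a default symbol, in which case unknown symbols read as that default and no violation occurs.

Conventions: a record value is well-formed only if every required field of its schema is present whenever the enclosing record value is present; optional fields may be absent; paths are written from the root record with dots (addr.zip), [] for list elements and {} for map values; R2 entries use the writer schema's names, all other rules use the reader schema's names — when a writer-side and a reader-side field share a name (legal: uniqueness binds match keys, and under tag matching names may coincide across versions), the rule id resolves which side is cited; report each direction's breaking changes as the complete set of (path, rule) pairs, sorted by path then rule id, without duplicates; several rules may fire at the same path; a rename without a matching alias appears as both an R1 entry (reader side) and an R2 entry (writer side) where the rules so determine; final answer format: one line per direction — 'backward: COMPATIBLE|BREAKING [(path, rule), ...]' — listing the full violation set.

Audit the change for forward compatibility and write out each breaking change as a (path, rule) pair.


forward: COMPATIBLE []

in User below, arrows point writer -> reader
forward pass over User, reader schema v1, writer schema v2:
  severity: Priority -> Priority, writer required; from severity
  attrs: map<string, bool> -> map<string, bool>, writer optional; from attrs
  factor has no writer counterpart
  country: string -> string, writer optional; from country
  => forward verdict for User: COMPATIBLE, no violations
remaining User differences; none change what is asked:
  removed field factor from record User (its key "factor" joins the reserved list) -> fires no rule on User, leaving the asked answer as it is
  enum Priority (field severity in record User): symbol ADMIN removed -> fires only in the backward direction of User, which is not asked here
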